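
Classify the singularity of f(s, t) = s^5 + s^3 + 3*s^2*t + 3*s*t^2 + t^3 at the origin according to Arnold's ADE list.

The Hessian of f at 0 is [[0, 0], [0, 0]] with rank 0, so corank 2. A Groebner basis of the Jacobian ideal J(f) in C{s,t} is {t^5, s*t^3 + 3*t^4/4, s^2 + 2*s*t + t^2}; counting standard monomials gives mu = 8. Corank 2; j^3 = (s + t)^3 is a perfect cube, so E-series; the 5-jet and mu = 8 give E_8.

E_8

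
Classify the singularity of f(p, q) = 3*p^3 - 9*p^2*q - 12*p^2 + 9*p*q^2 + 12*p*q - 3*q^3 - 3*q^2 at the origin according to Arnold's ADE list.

The Hessian of f at 0 is [[-24, 12], [12, -6]] with rank 1, so corank 1. A Groebner basis of the Jacobian ideal J(f) in C{p,q} is {q^2, p - q/2}; counting standard monomials gives mu = 2. Corank 1: A-series; mu = 2 gives A_2.

A_2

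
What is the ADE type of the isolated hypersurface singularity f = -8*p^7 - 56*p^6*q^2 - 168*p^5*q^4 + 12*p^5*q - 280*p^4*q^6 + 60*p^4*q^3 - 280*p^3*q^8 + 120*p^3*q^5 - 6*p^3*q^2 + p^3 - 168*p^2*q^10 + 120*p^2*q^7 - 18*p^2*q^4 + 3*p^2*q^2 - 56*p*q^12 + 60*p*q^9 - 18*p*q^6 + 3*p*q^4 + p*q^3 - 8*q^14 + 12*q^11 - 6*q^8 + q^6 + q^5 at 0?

The Hessian of f at 0 is [[0, 0], [0, 0]] with rank 0, so corank 2. A Groebner basis of the Jacobian ideal J(f) in C{p,q} is {-p^2 + q^4 - q^3/3, p^3, p^2*q + p^2/3 + q^3/9, p^2 + p*q^2 + q^3/3}; counting standard monomials gives mu = 7. Corank 2; j^3 = p^3 is a perfect cube, so E-series; the 4-jet and mu = 7 give E_7.

E_7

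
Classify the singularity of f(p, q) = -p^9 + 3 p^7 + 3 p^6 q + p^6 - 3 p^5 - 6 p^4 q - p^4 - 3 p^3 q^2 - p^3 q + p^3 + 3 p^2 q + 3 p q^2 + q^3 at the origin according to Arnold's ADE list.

E_{7}

The Hessian of f at 0 has rank 0. Corank 2; j^3 = (p + q)^3 is a perfect cube, so E-series; the 4-jet and mu = 7 give E_7.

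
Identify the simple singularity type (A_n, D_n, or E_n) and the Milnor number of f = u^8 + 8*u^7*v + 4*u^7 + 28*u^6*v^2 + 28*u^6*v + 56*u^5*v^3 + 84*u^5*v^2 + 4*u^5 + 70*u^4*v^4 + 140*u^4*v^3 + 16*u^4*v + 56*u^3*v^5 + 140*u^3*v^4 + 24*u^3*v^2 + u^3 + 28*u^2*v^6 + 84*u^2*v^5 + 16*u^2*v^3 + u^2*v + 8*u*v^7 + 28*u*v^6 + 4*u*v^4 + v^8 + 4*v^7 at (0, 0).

Type D_9, Milnor number mu = 9.

The Hessian of f at 0 is [[0, 0], [0, 0]] with rank 0, so corank 2. A Groebner basis of the Jacobian ideal J(f) in C{u,v} is {u^2*v^2, u^2*v + u^2/2 + u*v^3, -4*u^2*v - 3*u^2/2 + u*v/2 + v^4, u^3}; counting standard monomials gives mu = 9. Corank 2; j^3 = u^2*(u + v) has shape L^2 M (L != M), so D-series; mu = 9 gives D_9.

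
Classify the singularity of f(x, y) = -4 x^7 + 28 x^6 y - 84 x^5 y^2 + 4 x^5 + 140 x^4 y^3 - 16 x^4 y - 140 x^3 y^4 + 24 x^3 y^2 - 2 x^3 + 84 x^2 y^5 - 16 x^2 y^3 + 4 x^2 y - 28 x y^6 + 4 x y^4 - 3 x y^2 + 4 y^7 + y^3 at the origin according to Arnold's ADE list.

D_{4}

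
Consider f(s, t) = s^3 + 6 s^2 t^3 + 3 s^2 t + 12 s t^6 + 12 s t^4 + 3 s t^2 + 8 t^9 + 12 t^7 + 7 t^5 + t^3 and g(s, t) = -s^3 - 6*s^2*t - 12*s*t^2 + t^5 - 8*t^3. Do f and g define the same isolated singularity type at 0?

Yes.

The Hessian of f at 0 has rank 0. Corank 2; j^3 = (s + t)^3 is a perfect cube, so E-series; the 5-jet and mu = 8 give E_8. The Hessian of g at 0 has rank 0. Corank 2; j^3 = -(s + 2*t)^3 is a perfect cube, so E-series; the 5-jet and mu = 8 give E_8. Both have type E_8, hence right-equivalent.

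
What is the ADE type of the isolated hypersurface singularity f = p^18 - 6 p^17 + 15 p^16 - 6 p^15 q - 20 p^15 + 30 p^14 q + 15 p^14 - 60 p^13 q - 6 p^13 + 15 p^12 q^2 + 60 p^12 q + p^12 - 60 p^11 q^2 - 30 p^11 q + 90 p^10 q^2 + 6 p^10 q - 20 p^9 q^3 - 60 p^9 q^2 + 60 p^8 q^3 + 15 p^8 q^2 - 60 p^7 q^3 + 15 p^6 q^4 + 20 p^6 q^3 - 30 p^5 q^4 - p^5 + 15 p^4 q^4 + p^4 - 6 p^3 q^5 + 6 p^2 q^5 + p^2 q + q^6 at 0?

The Hessian of f at 0 is [[0, 0], [0, 0]] with rank 0, so corank 2. A Groebner basis of the Jacobian ideal J(f) in C{p,q} is {p^2/6 + q^5, p^3, p*q}; counting standard monomials gives mu = 7. Corank 2; j^3 = p^2*q has shape L^2 M (L != M), so D-series; mu = 7 gives D_7.

D7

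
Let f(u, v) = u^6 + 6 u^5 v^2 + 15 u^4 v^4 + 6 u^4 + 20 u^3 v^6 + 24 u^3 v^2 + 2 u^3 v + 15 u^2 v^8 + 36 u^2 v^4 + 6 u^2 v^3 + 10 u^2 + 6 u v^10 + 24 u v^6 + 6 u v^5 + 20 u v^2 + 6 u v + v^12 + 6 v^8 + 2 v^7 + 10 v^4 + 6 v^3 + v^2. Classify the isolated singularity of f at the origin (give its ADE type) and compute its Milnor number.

The Hessian of f at 0 has rank 2. Corank 0: nondegenerate Morse point, so A_1.

Type A_{1}, Milnor number mu = 1.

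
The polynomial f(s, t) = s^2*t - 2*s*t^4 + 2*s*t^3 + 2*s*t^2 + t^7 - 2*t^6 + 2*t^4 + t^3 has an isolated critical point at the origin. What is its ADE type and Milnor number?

The Hessian of f at 0 has rank 0. Corank 2; j^3 = t*(s + t)^2 has shape L^2 M (L != M), so D-series; mu = 6 gives D_6.

Type D_6, Milnor number mu = 6.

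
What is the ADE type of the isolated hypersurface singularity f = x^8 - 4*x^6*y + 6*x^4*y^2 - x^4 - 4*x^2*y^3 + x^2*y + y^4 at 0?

D_{5}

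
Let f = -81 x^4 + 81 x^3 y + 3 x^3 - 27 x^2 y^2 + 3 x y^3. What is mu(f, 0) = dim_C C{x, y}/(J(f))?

The Hessian of f at 0 is [[0, 0], [0, 0]] with rank 0, so corank 2. A Groebner basis of the Jacobian ideal J(f) in C{x,y} is {x^2/3 + y^4 + y^3/9, x^3, x^2*y - x^2/9 - y^3/27, -2*x^2/3 + x*y^2 - 2*y^3/9}; counting standard monomials gives mu = 7. Corank 2; j^3 = 3*x^3 is a perfect cube, so E-series; the 4-jet and mu = 7 give E_7.

7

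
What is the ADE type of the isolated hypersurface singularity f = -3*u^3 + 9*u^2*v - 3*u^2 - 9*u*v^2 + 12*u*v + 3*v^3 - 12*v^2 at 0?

A_{2}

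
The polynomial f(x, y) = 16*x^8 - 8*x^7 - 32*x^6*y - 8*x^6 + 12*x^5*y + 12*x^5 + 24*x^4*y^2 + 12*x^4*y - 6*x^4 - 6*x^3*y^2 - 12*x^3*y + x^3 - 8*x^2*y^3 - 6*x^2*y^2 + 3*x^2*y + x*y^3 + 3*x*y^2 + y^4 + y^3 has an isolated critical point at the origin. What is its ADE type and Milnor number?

Type E_{7}, Milnor number mu = 7.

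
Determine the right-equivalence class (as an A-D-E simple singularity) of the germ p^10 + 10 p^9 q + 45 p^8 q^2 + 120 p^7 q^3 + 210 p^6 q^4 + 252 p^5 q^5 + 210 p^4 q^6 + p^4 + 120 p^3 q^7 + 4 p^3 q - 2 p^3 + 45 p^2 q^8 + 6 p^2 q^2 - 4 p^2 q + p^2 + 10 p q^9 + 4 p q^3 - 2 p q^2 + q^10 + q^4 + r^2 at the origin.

A_{9}

The Hessian of f at 0 is [[2, 0, 0], [0, 0, 0], [0, 0, 2]] with rank 2, so corank 1. A Groebner basis of the Jacobian ideal J(f) in C{p,q,r} is {p*q^4 + 20*p*q^3 - 39*p*q^2 + 20*p*q - 3*p + 14*q^4 - 14*q^3 + 3*q^2, -30*p*q^3 + 54*p*q^2 - 27*p*q + 4*p + q^5 - 20*q^4 + 19*q^3 - 4*q^2, p^2 + 2*p*q - p + q^2, r}; counting standard monomials gives mu = 9. Corank 1: A-series; mu = 9 gives A_9.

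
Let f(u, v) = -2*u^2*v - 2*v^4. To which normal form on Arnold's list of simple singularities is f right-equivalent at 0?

D5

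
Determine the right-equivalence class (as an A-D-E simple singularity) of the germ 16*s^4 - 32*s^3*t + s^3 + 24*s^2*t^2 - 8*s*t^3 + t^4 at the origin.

The Hessian of f at 0 has rank 0. Corank 2; j^3 = s^3 is a perfect cube, so E-series; the 4-jet and mu = 6 give E_6.

E_{6}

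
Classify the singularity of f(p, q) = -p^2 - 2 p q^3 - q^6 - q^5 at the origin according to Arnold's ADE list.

A4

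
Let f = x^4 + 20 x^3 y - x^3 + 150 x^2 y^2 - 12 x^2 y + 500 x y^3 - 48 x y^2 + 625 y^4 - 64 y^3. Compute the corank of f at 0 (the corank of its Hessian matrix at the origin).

2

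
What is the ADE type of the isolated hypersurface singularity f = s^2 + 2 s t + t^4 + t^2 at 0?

A_{3}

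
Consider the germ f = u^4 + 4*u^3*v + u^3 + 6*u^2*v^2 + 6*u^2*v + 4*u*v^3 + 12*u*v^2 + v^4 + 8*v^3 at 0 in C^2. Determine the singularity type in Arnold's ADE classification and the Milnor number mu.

Type E6, Milnor number mu = 6.

The Hessian of f at 0 has rank 0. Corank 2; j^3 = (u + 2*v)^3 is a perfect cube, so E-series; the 4-jet and mu = 6 give E_6.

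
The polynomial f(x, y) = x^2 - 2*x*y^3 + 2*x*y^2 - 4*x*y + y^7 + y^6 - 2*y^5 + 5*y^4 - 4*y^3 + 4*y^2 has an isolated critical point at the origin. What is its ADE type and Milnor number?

Type A6, Milnor number mu = 6.

The Hessian of f at 0 has rank 1. Corank 1: A-series; mu = 6 gives A_6.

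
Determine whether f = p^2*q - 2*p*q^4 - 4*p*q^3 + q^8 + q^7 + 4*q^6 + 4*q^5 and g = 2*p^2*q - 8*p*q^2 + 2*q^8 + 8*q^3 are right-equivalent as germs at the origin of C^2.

Yes.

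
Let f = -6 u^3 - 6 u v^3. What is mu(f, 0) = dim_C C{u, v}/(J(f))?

The Hessian of f at 0 is [[0, 0], [0, 0]] with rank 0, so corank 2. A Groebner basis of the Jacobian ideal J(f) in C{u,v} is {u^3, u*v^2, 3*u^2 + v^3}; counting standard monomials gives mu = 7. Corank 2; j^3 = -6*u^3 is a perfect cube, so E-series; the 4-jet and mu = 7 give E_7.

7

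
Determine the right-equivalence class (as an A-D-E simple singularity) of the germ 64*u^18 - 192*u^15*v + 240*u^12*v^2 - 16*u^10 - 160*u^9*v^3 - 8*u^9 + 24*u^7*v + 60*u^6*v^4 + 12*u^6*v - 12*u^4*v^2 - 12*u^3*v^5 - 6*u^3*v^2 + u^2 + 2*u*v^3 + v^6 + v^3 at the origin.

A2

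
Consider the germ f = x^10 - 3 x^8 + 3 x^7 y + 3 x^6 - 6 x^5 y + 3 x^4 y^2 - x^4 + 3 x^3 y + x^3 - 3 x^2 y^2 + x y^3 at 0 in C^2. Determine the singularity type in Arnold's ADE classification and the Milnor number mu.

Type E_{7}, Milnor number mu = 7.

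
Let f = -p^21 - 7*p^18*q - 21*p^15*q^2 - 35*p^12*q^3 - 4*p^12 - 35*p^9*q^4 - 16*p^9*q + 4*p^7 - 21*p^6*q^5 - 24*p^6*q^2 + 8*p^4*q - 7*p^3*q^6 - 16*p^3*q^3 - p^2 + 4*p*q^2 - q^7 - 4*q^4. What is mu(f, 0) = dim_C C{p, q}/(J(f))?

6

The Hessian of f at 0 is [[-2, 0], [0, 0]] with rank 1, so corank 1. A Groebner basis of the Jacobian ideal J(f) in C{p,q} is {p^3, -p/2 + q^2}; counting standard monomials gives mu = 6. Corank 1: A-series; mu = 6 gives A_6.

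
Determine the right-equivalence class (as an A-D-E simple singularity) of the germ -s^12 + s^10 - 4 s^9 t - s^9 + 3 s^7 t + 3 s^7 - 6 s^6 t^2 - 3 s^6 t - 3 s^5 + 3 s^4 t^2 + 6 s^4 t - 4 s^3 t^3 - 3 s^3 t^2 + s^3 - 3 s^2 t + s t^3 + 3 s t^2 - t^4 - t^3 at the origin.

E_7

The Hessian of f at 0 has rank 0. Corank 2; j^3 = (s - t)^3 is a perfect cube, so E-series; the 4-jet and mu = 7 give E_7.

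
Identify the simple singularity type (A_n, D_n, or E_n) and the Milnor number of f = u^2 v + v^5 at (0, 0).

Type D_6, Milnor number mu = 6.

The Hessian of f at 0 is [[0, 0], [0, 0]] with rank 0, so corank 2. A Groebner basis of the Jacobian ideal J(f) in C{u,v} is {u^2/5 + v^4, u^3, u*v}; counting standard monomials gives mu = 6. Corank 2; j^3 = u^2*v has shape L^2 M (L != M), so D-series; mu = 6 gives D_6.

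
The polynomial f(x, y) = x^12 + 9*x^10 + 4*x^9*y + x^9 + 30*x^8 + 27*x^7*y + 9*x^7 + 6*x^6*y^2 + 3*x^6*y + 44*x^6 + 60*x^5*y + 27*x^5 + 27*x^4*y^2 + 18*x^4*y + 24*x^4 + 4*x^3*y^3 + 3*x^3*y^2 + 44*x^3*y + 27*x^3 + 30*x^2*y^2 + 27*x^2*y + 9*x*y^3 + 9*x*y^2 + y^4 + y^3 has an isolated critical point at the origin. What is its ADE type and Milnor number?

Type E_{7}, Milnor number mu = 7.

The Hessian of f at 0 is [[0, 0], [0, 0]] with rank 0, so corank 2. A Groebner basis of the Jacobian ideal J(f) in C{x,y} is {19683*x^2/4 + 6561*x*y/2 + y^4 + 27*y^3/4 + 2187*y^2/4, x^3 + 135*x^2/4 + 45*x*y/2 + y^3/12 + 15*y^2/4, x^2*y - 243*x^2/4 - 81*x*y/2 - 7*y^3/36 - 27*y^2/4, 81*x^2 + x*y^2 + 54*x*y + 4*y^3/9 + 9*y^2}; counting standard monomials gives mu = 7. Corank 2; j^3 = (3*x + y)^3 is a perfect cube, so E-series; the 4-jet and mu = 7 give E_7.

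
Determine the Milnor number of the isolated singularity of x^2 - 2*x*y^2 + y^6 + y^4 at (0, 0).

5

The Hessian of f at 0 has rank 1. Corank 1: A-series; mu = 5 gives A_5.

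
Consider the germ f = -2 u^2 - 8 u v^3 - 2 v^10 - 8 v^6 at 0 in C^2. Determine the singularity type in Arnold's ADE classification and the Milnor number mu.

Type A_9, Milnor number mu = 9.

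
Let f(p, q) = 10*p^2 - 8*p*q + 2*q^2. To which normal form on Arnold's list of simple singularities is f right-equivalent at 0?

A_1

The Hessian of f at 0 has rank 2. Corank 0: nondegenerate Morse point, so A_1.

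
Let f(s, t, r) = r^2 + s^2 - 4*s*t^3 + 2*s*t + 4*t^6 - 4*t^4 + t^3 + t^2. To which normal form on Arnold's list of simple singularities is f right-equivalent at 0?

A_2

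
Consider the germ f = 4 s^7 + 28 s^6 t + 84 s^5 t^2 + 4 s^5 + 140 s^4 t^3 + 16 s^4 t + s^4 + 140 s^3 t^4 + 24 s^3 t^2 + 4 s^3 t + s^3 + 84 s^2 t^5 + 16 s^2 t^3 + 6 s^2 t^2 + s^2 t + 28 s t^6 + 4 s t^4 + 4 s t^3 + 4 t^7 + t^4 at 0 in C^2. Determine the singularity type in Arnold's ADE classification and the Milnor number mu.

The Hessian of f at 0 has rank 0. Corank 2; j^3 = s^2*(s + t) has shape L^2 M (L != M), so D-series; mu = 5 gives D_5.

Type D_5, Milnor number mu = 5.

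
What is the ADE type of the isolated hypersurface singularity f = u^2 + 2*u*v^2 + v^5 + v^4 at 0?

The Hessian of f at 0 is [[2, 0], [0, 0]] with rank 1, so corank 1. A Groebner basis of the Jacobian ideal J(f) in C{u,v} is {u^2, u + v^2}; counting standard monomials gives mu = 4. Corank 1: A-series; mu = 4 gives A_4.

A_{4}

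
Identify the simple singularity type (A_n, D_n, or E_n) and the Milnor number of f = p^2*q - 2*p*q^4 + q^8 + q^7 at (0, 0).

Type D9, Milnor number mu = 9.

The Hessian of f at 0 is [[0, 0], [0, 0]] with rank 0, so corank 2. A Groebner basis of the Jacobian ideal J(f) in C{p,q} is {p^2*q^2, -8*p^2*q - p^2 + p*q^3, -p*q + q^4, p^3}; counting standard monomials gives mu = 9. Corank 2; j^3 = p^2*q has shape L^2 M (L != M), so D-series; mu = 9 gives D_9.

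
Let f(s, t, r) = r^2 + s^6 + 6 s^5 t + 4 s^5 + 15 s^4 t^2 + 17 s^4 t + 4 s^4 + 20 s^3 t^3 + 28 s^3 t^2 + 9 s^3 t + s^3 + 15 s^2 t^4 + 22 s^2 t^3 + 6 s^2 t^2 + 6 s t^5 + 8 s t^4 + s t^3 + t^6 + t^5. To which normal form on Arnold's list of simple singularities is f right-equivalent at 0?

The Hessian of f at 0 is [[0, 0, 0], [0, 0, 0], [0, 0, 2]] with rank 1, so corank 2. A Groebner basis of the Jacobian ideal J(f) in C{s,t,r} is {-3*s^2/5 + t^4 - t^3/5, s^3, s^2*t + s^2/5 + t^3/15, s^2/5 + s*t^2 + t^3/15, r}; counting standard monomials gives mu = 7. Corank 2; j^3 = s^3 is a perfect cube, so E-series; the 4-jet and mu = 7 give E_7.

E7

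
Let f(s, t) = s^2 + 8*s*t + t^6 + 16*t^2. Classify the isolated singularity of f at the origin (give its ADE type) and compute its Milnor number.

The Hessian of f at 0 has rank 1. Corank 1: A-series; mu = 5 gives A_5.

Type A5, Milnor number mu = 5.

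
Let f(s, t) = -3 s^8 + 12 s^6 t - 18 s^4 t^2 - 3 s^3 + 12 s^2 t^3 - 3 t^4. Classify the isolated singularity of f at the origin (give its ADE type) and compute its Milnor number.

Type E_6, Milnor number mu = 6.

The Hessian of f at 0 is [[0, 0], [0, 0]] with rank 0, so corank 2. A Groebner basis of the Jacobian ideal J(f) in C{s,t} is {t^3, s^2}; counting standard monomials gives mu = 6. Corank 2; j^3 = -3*s^3 is a perfect cube, so E-series; the 4-jet and mu = 6 give E_6.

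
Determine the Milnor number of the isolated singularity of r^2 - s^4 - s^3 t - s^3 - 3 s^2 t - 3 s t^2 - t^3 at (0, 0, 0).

7

The Hessian of f at 0 has rank 1. Corank 2; j^3 = -(s + t)^3 is a perfect cube, so E-series; the 4-jet and mu = 7 give E_7.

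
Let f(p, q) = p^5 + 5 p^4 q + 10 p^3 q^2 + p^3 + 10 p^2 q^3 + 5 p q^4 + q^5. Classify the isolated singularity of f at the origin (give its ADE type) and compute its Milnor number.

Type E_8, Milnor number mu = 8.

The Hessian of f at 0 has rank 0. Corank 2; j^3 = p^3 is a perfect cube, so E-series; the 5-jet and mu = 8 give E_8.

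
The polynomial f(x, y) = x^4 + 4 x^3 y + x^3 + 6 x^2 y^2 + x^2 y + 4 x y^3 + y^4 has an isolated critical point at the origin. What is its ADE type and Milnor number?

Type D5, Milnor number mu = 5.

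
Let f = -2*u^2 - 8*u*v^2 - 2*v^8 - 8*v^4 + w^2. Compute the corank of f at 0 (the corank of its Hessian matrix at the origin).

1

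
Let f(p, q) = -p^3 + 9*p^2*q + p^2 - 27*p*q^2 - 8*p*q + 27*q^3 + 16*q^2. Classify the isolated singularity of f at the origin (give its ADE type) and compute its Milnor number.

The Hessian of f at 0 has rank 1. Corank 1: A-series; mu = 2 gives A_2.

Type A2, Milnor number mu = 2.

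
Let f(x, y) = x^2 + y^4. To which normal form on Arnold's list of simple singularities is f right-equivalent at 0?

The Hessian of f at 0 has rank 1. Corank 1: A-series; mu = 3 gives A_3.

A_3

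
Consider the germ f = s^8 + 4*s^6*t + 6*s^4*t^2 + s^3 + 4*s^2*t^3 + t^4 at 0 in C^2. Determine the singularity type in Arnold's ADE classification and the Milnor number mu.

The Hessian of f at 0 is [[0, 0], [0, 0]] with rank 0, so corank 2. A Groebner basis of the Jacobian ideal J(f) in C{s,t} is {t^3, s^2}; counting standard monomials gives mu = 6. Corank 2; j^3 = s^3 is a perfect cube, so E-series; the 4-jet and mu = 6 give E_6.

Type E6, Milnor number mu = 6.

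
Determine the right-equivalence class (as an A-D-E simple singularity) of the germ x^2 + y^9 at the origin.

A_{8}

The Hessian of f at 0 is [[2, 0], [0, 0]] with rank 1, so corank 1. A Groebner basis of the Jacobian ideal J(f) in C{x,y} is {y^8, x}; counting standard monomials gives mu = 8. Corank 1: A-series; mu = 8 gives A_8.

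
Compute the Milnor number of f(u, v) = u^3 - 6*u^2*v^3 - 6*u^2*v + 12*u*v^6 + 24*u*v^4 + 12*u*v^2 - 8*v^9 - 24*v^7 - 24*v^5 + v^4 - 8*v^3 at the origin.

The Hessian of f at 0 is [[0, 0], [0, 0]] with rank 0, so corank 2. A Groebner basis of the Jacobian ideal J(f) in C{u,v} is {v^3, u^2 - 4*u*v + 4*v^2}; counting standard monomials gives mu = 6. Corank 2; j^3 = (u - 2*v)^3 is a perfect cube, so E-series; the 4-jet and mu = 6 give E_6.

6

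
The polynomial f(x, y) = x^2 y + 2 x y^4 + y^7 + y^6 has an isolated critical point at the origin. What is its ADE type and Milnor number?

Type D_{7}, Milnor number mu = 7.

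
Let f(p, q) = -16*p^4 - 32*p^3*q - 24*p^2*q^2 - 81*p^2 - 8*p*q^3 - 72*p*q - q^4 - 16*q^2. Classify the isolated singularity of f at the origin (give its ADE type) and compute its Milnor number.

The Hessian of f at 0 has rank 1. Corank 1: A-series; mu = 3 gives A_3.

Type A3, Milnor number mu = 3.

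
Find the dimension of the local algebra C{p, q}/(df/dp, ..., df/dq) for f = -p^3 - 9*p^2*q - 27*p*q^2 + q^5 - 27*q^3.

The Hessian of f at 0 has rank 0. Corank 2; j^3 = -(p + 3*q)^3 is a perfect cube, so E-series; the 5-jet and mu = 8 give E_8.

8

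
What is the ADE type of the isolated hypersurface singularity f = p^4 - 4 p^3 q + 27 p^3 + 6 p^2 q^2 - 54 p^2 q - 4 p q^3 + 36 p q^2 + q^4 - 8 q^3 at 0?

E_{6}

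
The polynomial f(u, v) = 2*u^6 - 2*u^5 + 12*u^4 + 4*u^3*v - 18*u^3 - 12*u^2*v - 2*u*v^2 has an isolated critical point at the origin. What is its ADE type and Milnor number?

The Hessian of f at 0 is [[0, 0], [0, 0]] with rank 0, so corank 2. A Groebner basis of the Jacobian ideal J(f) in C{u,v} is {-3159*u^2/19 - 324*u*v/19 + v^4 - 66*v^3/19 + 243*v^2/19, u^3 - 3*u^2 - u*v, u^2*v + 108*u^2/19 + 33*u*v/19 - 2*v^3/57 - v^2/19, -153*u^2/19 + u*v^2 - 42*u*v/19 + 37*v^3/171 + 3*v^2/19}; counting standard monomials gives mu = 7. Corank 2; j^3 = -2*u*(3*u + v)^2 has shape L^2 M (L != M), so D-series; mu = 7 gives D_7.

Type D7, Milnor number mu = 7.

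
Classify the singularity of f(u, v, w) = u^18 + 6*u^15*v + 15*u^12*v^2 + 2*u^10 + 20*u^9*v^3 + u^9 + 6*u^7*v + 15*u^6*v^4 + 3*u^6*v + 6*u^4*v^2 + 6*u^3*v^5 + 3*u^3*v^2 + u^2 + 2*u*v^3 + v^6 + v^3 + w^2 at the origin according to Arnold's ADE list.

A_{2}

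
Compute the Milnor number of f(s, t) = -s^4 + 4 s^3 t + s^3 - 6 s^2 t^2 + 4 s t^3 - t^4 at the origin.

6

The Hessian of f at 0 has rank 0. Corank 2; j^3 = s^3 is a perfect cube, so E-series; the 4-jet and mu = 6 give E_6.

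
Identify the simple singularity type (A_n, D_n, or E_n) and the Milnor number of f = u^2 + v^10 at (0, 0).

Type A9, Milnor number mu = 9.

The Hessian of f at 0 has rank 1. Corank 1: A-series; mu = 9 gives A_9.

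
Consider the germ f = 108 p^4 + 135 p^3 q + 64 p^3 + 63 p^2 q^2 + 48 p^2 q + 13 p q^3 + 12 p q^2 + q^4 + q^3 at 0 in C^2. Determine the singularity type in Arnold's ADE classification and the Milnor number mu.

Type E7, Milnor number mu = 7.

The Hessian of f at 0 has rank 0. Corank 2; j^3 = (4*p + q)^3 is a perfect cube, so E-series; the 4-jet and mu = 7 give E_7.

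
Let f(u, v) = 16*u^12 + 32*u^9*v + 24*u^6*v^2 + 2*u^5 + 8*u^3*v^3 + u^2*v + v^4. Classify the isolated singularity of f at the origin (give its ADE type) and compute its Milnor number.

Type D_{5}, Milnor number mu = 5.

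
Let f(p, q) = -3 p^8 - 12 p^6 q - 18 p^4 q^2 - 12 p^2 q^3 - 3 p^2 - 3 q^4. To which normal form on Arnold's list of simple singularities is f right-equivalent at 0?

A_{3}

The Hessian of f at 0 is [[-6, 0], [0, 0]] with rank 1, so corank 1. A Groebner basis of the Jacobian ideal J(f) in C{p,q} is {q^3, p}; counting standard monomials gives mu = 3. Corank 1: A-series; mu = 3 gives A_3.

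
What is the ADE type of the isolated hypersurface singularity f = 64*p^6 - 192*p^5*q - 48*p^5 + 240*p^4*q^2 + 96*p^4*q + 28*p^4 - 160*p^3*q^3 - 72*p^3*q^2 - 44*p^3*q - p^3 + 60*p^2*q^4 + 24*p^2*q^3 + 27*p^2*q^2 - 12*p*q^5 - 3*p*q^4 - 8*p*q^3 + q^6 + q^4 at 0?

E_6

The Hessian of f at 0 has rank 0. Corank 2; j^3 = -p^3 is a perfect cube, so E-series; the 4-jet and mu = 6 give E_6.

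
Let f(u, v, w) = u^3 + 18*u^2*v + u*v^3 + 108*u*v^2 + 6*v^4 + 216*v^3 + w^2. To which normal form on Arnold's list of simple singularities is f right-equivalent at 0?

E7

The Hessian of f at 0 is [[0, 0, 0], [0, 0, 0], [0, 0, 2]] with rank 1, so corank 2. A Groebner basis of the Jacobian ideal J(f) in C{u,v,w} is {u^3 + 18*u^2*v + 1296*u^2 + 15552*u*v + 46656*v^2, -18*u^2 + u*v^2 - 216*u*v - 648*v^2, 3*u^2 + 36*u*v + v^3 + 108*v^2, w}; counting standard monomials gives mu = 7. Corank 2; j^3 = (u + 6*v)^3 is a perfect cube, so E-series; the 4-jet and mu = 7 give E_7.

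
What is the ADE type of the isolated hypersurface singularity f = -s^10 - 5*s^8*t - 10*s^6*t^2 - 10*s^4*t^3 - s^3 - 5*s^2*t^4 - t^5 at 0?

E_{8}

The Hessian of f at 0 has rank 0. Corank 2; j^3 = -s^3 is a perfect cube, so E-series; the 5-jet and mu = 8 give E_8.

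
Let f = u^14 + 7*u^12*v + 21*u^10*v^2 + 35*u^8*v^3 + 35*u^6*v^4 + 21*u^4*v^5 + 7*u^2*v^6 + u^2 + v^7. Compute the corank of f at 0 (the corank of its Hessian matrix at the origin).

1

Hessian at 0 has rank 1.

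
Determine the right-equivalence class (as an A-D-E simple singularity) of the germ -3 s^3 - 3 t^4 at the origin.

The Hessian of f at 0 is [[0, 0], [0, 0]] with rank 0, so corank 2. A Groebner basis of the Jacobian ideal J(f) in C{s,t} is {t^3, s^2}; counting standard monomials gives mu = 6. Corank 2; j^3 = -3*s^3 is a perfect cube, so E-series; the 4-jet and mu = 6 give E_6.

E_6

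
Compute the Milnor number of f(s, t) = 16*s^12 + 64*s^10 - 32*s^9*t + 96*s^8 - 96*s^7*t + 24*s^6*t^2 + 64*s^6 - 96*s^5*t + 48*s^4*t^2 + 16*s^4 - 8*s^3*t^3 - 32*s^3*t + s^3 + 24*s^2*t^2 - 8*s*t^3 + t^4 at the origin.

6

The Hessian of f at 0 has rank 0. Corank 2; j^3 = s^3 is a perfect cube, so E-series; the 4-jet and mu = 6 give E_6.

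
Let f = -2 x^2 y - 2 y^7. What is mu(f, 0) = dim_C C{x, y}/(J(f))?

The Hessian of f at 0 is [[0, 0], [0, 0]] with rank 0, so corank 2. A Groebner basis of the Jacobian ideal J(f) in C{x,y} is {x^2/7 + y^6, x^3, x*y}; counting standard monomials gives mu = 8. Corank 2; j^3 = -2*x^2*y has shape L^2 M (L != M), so D-series; mu = 8 gives D_8.

8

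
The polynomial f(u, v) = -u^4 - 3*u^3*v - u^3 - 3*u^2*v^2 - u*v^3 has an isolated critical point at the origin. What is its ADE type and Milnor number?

The Hessian of f at 0 is [[0, 0], [0, 0]] with rank 0, so corank 2. A Groebner basis of the Jacobian ideal J(f) in C{u,v} is {3*u^2 + v^4 + v^3, u^3, u^2*v - u^2 - v^3/3, 2*u^2 + u*v^2 + 2*v^3/3}; counting standard monomials gives mu = 7. Corank 2; j^3 = -u^3 is a perfect cube, so E-series; the 4-jet and mu = 7 give E_7.

Type E_7, Milnor number mu = 7.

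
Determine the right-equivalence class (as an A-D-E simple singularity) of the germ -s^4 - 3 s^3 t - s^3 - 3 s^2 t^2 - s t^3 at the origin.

The Hessian of f at 0 has rank 0. Corank 2; j^3 = -s^3 is a perfect cube, so E-series; the 4-jet and mu = 7 give E_7.

E_7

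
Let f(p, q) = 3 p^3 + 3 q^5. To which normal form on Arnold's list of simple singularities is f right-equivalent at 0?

The Hessian of f at 0 is [[0, 0], [0, 0]] with rank 0, so corank 2. A Groebner basis of the Jacobian ideal J(f) in C{p,q} is {q^4, p^2}; counting standard monomials gives mu = 8. Corank 2; j^3 = 3*p^3 is a perfect cube, so E-series; the 5-jet and mu = 8 give E_8.

E_{8}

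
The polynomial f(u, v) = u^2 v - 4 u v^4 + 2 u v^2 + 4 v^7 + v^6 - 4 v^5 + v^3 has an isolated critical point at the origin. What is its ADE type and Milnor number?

Type D7, Milnor number mu = 7.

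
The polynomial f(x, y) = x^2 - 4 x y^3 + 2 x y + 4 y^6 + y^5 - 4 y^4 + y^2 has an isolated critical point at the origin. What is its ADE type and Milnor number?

Type A4, Milnor number mu = 4.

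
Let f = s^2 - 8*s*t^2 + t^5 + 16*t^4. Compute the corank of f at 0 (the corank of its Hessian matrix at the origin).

Hessian at 0 has rank 1.

1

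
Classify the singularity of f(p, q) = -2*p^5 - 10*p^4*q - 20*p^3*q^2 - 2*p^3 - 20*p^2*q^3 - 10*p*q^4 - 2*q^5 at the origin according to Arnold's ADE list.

The Hessian of f at 0 has rank 0. Corank 2; j^3 = -2*p^3 is a perfect cube, so E-series; the 5-jet and mu = 8 give E_8.

E_{8}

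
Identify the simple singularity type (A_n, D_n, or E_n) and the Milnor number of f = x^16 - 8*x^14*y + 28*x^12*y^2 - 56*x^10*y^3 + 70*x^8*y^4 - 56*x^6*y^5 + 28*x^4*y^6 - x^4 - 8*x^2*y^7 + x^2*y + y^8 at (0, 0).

Type D_{9}, Milnor number mu = 9.

The Hessian of f at 0 has rank 0. Corank 2; j^3 = x^2*y has shape L^2 M (L != M), so D-series; mu = 9 gives D_9.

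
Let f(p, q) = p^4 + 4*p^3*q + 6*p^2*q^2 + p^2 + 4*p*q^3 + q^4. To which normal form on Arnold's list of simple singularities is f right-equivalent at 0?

A_{3}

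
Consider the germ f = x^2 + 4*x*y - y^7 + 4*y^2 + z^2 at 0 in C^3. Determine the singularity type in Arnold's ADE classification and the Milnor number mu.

Type A_6, Milnor number mu = 6.

The Hessian of f at 0 has rank 2. Corank 1: A-series; mu = 6 gives A_6.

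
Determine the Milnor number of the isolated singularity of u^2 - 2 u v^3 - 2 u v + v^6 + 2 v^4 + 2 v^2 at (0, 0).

The Hessian of f at 0 is [[2, -2], [-2, 4]] with rank 2, so corank 0. A Groebner basis of the Jacobian ideal J(f) in C{u,v} is {u, v}; counting standard monomials gives mu = 1. Corank 0: nondegenerate Morse point, so A_1.

1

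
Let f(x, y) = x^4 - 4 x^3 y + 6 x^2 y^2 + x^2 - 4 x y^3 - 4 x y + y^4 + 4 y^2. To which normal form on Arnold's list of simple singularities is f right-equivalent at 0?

A_3

The Hessian of f at 0 is [[2, -4], [-4, 8]] with rank 1, so corank 1. A Groebner basis of the Jacobian ideal J(f) in C{x,y} is {y^3, x - 2*y}; counting standard monomials gives mu = 3. Corank 1: A-series; mu = 3 gives A_3.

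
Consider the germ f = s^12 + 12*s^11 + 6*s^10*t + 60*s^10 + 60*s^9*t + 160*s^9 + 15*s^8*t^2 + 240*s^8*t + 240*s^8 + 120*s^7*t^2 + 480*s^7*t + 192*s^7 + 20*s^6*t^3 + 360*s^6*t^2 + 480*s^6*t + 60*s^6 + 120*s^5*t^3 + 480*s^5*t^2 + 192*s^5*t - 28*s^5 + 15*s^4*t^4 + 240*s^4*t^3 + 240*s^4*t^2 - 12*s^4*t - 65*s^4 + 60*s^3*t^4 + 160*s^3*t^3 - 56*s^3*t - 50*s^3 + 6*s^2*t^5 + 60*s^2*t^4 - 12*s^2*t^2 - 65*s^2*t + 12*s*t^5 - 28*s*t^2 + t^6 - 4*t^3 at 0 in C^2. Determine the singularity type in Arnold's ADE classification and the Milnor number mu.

Type D7, Milnor number mu = 7.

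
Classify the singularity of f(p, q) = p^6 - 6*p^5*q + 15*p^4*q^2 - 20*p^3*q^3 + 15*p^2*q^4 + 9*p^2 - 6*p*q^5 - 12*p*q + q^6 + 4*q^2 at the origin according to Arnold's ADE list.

The Hessian of f at 0 has rank 1. Corank 1: A-series; mu = 5 gives A_5.

A_5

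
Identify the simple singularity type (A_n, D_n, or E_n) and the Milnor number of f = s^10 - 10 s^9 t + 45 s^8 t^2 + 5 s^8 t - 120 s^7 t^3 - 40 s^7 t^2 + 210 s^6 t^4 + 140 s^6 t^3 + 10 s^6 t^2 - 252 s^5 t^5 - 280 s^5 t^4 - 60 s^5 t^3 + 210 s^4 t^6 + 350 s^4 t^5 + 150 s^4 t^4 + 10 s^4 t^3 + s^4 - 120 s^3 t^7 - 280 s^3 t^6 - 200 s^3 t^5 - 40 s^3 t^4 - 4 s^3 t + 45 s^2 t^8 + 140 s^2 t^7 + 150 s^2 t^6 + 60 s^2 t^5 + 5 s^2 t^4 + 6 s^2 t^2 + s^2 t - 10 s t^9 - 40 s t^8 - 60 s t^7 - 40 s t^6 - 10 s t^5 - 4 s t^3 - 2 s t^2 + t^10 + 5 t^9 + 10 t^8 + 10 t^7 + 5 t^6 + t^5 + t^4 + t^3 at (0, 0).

The Hessian of f at 0 has rank 0. Corank 2; j^3 = t*(s - t)^2 has shape L^2 M (L != M), so D-series; mu = 6 gives D_6.

Type D6, Milnor number mu = 6.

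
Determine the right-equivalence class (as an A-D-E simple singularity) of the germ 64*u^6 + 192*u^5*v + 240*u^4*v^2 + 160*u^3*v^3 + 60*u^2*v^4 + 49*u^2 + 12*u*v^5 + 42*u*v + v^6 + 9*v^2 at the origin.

A_5

The Hessian of f at 0 is [[98, 42], [42, 18]] with rank 1, so corank 1. A Groebner basis of the Jacobian ideal J(f) in C{u,v} is {v^5, u + 3*v/7}; counting standard monomials gives mu = 5. Corank 1: A-series; mu = 5 gives A_5.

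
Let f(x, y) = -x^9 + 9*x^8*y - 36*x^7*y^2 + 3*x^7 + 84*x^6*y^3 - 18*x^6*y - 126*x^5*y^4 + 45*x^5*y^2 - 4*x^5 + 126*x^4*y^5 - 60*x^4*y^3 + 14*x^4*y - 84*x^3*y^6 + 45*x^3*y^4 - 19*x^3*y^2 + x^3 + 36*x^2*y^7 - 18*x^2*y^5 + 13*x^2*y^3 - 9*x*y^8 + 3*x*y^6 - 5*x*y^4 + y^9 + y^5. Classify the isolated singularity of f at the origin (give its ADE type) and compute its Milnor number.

The Hessian of f at 0 has rank 0. Corank 2; j^3 = x^3 is a perfect cube, so E-series; the 5-jet and mu = 8 give E_8.

Type E_8, Milnor number mu = 8.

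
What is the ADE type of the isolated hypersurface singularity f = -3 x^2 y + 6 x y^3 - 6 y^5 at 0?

D_6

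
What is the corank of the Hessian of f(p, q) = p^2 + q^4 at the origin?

1

Hessian at 0 has rank 1.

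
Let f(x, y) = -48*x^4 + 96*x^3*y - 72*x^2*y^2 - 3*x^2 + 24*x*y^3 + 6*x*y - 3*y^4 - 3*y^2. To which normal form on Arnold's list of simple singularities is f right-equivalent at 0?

A_{3}

The Hessian of f at 0 is [[-6, 6], [6, -6]] with rank 1, so corank 1. A Groebner basis of the Jacobian ideal J(f) in C{x,y} is {y^3, x - y}; counting standard monomials gives mu = 3. Corank 1: A-series; mu = 3 gives A_3.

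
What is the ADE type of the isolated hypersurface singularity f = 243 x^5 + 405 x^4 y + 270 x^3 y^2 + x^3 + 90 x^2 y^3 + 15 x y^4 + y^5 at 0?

The Hessian of f at 0 has rank 0. Corank 2; j^3 = x^3 is a perfect cube, so E-series; the 5-jet and mu = 8 give E_8.

E8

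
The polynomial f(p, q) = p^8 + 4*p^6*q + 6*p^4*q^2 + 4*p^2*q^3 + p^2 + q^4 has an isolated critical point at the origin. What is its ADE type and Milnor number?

The Hessian of f at 0 has rank 1. Corank 1: A-series; mu = 3 gives A_3.

Type A_{3}, Milnor number mu = 3.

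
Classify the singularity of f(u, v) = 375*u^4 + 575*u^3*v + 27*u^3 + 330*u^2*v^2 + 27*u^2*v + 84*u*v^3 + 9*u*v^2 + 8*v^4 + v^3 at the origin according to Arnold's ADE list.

E7

The Hessian of f at 0 is [[0, 0], [0, 0]] with rank 0, so corank 2. A Groebner basis of the Jacobian ideal J(f) in C{u,v} is {19683*u^2/25 + 13122*u*v/25 + v^4 + 27*v^3/25 + 2187*v^2/25, u^3 + 297*u^2/25 + 198*u*v/25 + 4*v^3/75 + 33*v^2/25, u^2*v - 567*u^2/25 - 378*u*v/25 - 32*v^3/225 - 63*v^2/25, 162*u^2/5 + u*v^2 + 108*u*v/5 + 17*v^3/45 + 18*v^2/5}; counting standard monomials gives mu = 7. Corank 2; j^3 = (3*u + v)^3 is a perfect cube, so E-series; the 4-jet and mu = 7 give E_7.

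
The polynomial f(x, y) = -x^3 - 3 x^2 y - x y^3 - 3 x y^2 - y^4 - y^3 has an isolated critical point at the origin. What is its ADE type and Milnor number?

Type E_{7}, Milnor number mu = 7.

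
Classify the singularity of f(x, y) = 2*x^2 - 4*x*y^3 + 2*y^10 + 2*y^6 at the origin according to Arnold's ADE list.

A_{9}

The Hessian of f at 0 has rank 1. Corank 1: A-series; mu = 9 gives A_9.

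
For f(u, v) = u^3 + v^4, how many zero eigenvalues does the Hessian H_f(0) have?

2

Hessian at 0 has rank 0.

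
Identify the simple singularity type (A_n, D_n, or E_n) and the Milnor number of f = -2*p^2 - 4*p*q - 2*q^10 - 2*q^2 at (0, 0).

Type A_{9}, Milnor number mu = 9.

The Hessian of f at 0 is [[-4, -4], [-4, -4]] with rank 1, so corank 1. A Groebner basis of the Jacobian ideal J(f) in C{p,q} is {q^9, p + q}; counting standard monomials gives mu = 9. Corank 1: A-series; mu = 9 gives A_9.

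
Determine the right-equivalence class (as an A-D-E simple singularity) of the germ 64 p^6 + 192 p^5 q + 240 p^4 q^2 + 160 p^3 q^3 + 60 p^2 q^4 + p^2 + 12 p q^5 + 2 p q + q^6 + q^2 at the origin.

A_{5}

The Hessian of f at 0 is [[2, 2], [2, 2]] with rank 1, so corank 1. A Groebner basis of the Jacobian ideal J(f) in C{p,q} is {q^5, p + q}; counting standard monomials gives mu = 5. Corank 1: A-series; mu = 5 gives A_5.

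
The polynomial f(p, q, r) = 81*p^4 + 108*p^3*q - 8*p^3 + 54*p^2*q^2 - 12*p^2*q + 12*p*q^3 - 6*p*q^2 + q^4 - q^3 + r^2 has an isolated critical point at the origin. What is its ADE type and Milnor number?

The Hessian of f at 0 is [[0, 0, 0], [0, 0, 0], [0, 0, 2]] with rank 1, so corank 2. A Groebner basis of the Jacobian ideal J(f) in C{p,q,r} is {q^4, p*q^2 + 4*q^3/9, p^2 + p*q + q^2/4, r}; counting standard monomials gives mu = 6. Corank 2; j^3 = -(2*p + q)^3 is a perfect cube, so E-series; the 4-jet and mu = 6 give E_6.

Type E_6, Milnor number mu = 6.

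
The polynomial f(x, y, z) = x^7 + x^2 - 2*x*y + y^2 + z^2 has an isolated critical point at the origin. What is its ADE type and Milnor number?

Type A_{6}, Milnor number mu = 6.

The Hessian of f at 0 has rank 2. Corank 1: A-series; mu = 6 gives A_6.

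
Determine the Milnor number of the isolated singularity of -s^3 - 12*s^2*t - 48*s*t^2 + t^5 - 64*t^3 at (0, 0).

The Hessian of f at 0 is [[0, 0], [0, 0]] with rank 0, so corank 2. A Groebner basis of the Jacobian ideal J(f) in C{s,t} is {t^4, s^2 + 8*s*t + 16*t^2}; counting standard monomials gives mu = 8. Corank 2; j^3 = -(s + 4*t)^3 is a perfect cube, so E-series; the 5-jet and mu = 8 give E_8.

8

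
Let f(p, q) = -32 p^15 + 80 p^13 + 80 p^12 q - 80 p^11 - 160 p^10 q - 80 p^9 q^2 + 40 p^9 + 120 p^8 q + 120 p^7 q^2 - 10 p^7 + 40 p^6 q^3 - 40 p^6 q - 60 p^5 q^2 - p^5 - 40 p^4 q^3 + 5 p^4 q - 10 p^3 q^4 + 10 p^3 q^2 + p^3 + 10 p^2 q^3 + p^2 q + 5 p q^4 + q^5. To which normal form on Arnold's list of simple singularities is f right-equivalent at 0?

D_6

The Hessian of f at 0 has rank 0. Corank 2; j^3 = p^2*(p + q) has shape L^2 M (L != M), so D-series; mu = 6 gives D_6.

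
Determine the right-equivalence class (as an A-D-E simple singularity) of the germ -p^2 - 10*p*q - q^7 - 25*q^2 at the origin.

The Hessian of f at 0 is [[-2, -10], [-10, -50]] with rank 1, so corank 1. A Groebner basis of the Jacobian ideal J(f) in C{p,q} is {q^6, p + 5*q}; counting standard monomials gives mu = 6. Corank 1: A-series; mu = 6 gives A_6.

A_6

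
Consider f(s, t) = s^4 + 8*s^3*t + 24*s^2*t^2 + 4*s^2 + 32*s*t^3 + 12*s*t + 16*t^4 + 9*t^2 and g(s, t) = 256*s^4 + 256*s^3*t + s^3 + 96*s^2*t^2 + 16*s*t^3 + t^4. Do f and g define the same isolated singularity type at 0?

No.

The Hessian of f at 0 has rank 1. Corank 1: A-series; mu = 3 gives A_3. The Hessian of g at 0 has rank 0. Corank 2; j^3 = s^3 is a perfect cube, so E-series; the 4-jet and mu = 6 give E_6. f is A_3 but g is E_6, hence not right-equivalent.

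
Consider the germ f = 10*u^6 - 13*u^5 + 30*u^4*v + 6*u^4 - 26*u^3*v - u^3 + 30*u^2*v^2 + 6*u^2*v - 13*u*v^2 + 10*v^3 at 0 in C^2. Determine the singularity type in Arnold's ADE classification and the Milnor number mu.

Type D4, Milnor number mu = 4.

The Hessian of f at 0 is [[0, 0], [0, 0]] with rank 0, so corank 2. A Groebner basis of the Jacobian ideal J(f) in C{u,v} is {v^3, u^2 - 11*v^2/3, u*v - 2*v^2}; counting standard monomials gives mu = 4. Corank 2; j^3 = -(u - 2*v)*(u^2 - 4*u*v + 5*v^2) splits into three distinct lines over C (the quadratic factor has nonzero discriminant), so D_4.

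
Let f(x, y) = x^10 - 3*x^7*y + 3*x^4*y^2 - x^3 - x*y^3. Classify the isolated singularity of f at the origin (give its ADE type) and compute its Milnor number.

The Hessian of f at 0 has rank 0. Corank 2; j^3 = -x^3 is a perfect cube, so E-series; the 4-jet and mu = 7 give E_7.

Type E_{7}, Milnor number mu = 7.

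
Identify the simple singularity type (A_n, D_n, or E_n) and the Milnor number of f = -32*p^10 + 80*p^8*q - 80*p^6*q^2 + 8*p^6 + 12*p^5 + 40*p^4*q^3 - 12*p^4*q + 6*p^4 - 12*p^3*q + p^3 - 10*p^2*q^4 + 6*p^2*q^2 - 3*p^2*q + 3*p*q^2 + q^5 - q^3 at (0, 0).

Type E8, Milnor number mu = 8.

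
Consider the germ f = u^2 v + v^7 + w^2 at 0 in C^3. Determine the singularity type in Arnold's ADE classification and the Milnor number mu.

Type D8, Milnor number mu = 8.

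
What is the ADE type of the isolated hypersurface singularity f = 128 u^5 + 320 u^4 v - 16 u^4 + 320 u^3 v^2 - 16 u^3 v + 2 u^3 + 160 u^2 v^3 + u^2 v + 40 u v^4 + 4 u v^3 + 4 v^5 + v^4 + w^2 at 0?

D_{5}

The Hessian of f at 0 has rank 1. Corank 2; j^3 = u^2*(2*u + v) has shape L^2 M (L != M), so D-series; mu = 5 gives D_5.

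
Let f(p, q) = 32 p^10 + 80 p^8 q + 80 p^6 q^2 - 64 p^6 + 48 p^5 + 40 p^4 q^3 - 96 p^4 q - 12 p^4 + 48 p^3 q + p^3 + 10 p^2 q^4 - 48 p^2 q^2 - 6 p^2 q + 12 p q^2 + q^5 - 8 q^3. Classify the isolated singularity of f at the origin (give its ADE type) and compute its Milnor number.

The Hessian of f at 0 is [[0, 0], [0, 0]] with rank 0, so corank 2. A Groebner basis of the Jacobian ideal J(f) in C{p,q} is {-p^2/512 + p*q^3 + p*q^2/16 + p*q/128 - q^3/8 - q^2/128, q^4, p^3 - 3*p^2/8 + 3*p*q/2 - 8*q^3 - 3*q^2/2, p^2*q - p^2/16 - 2*p*q^2 + p*q/4 - q^2/4}; counting standard monomials gives mu = 8. Corank 2; j^3 = (p - 2*q)^3 is a perfect cube, so E-series; the 5-jet and mu = 8 give E_8.

Type E_{8}, Milnor number mu = 8.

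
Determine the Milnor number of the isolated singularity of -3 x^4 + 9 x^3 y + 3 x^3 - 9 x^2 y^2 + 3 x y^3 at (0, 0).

7

The Hessian of f at 0 has rank 0. Corank 2; j^3 = 3*x^3 is a perfect cube, so E-series; the 4-jet and mu = 7 give E_7.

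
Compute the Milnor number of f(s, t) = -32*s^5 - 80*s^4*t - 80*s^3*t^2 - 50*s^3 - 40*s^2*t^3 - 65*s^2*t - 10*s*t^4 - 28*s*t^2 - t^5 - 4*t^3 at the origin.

6

The Hessian of f at 0 has rank 0. Corank 2; j^3 = -(2*s + t)*(5*s + 2*t)^2 has shape L^2 M (L != M), so D-series; mu = 6 gives D_6.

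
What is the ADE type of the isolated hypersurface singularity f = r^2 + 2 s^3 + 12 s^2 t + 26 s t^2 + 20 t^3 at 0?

D4

The Hessian of f at 0 has rank 1. Corank 2; j^3 = 2*(s + 2*t)*(s^2 + 4*s*t + 5*t^2) splits into three distinct lines over C (the quadratic factor has nonzero discriminant), so D_4.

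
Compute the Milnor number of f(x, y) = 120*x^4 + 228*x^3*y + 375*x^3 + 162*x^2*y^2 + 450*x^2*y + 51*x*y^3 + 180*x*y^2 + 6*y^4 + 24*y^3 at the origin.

7

The Hessian of f at 0 has rank 0. Corank 2; j^3 = 3*(5*x + 2*y)^3 is a perfect cube, so E-series; the 4-jet and mu = 7 give E_7.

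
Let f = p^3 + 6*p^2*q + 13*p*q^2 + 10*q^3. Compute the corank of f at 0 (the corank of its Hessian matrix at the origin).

2

The Hessian at 0 is [[0, 0], [0, 0]] of rank 0; hence corank 2.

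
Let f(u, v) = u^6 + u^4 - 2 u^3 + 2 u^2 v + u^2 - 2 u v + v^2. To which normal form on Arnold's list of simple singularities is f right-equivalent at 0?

A5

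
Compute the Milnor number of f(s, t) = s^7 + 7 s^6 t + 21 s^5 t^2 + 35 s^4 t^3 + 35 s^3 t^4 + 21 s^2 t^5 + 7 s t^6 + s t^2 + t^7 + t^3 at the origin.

8

The Hessian of f at 0 is [[0, 0], [0, 0]] with rank 0, so corank 2. A Groebner basis of the Jacobian ideal J(f) in C{s,t} is {s^6 + t^2/7, t^3, s*t + t^2}; counting standard monomials gives mu = 8. Corank 2; j^3 = t^2*(s + t) has shape L^2 M (L != M), so D-series; mu = 8 gives D_8.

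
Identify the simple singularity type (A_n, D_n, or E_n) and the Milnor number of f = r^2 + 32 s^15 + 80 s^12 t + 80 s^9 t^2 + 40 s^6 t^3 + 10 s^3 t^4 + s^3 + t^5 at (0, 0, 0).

The Hessian of f at 0 is [[0, 0, 0], [0, 0, 0], [0, 0, 2]] with rank 1, so corank 2. A Groebner basis of the Jacobian ideal J(f) in C{s,t,r} is {t^4, s^2, r}; counting standard monomials gives mu = 8. Corank 2; j^3 = s^3 is a perfect cube, so E-series; the 5-jet and mu = 8 give E_8.

Type E_{8}, Milnor number mu = 8.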